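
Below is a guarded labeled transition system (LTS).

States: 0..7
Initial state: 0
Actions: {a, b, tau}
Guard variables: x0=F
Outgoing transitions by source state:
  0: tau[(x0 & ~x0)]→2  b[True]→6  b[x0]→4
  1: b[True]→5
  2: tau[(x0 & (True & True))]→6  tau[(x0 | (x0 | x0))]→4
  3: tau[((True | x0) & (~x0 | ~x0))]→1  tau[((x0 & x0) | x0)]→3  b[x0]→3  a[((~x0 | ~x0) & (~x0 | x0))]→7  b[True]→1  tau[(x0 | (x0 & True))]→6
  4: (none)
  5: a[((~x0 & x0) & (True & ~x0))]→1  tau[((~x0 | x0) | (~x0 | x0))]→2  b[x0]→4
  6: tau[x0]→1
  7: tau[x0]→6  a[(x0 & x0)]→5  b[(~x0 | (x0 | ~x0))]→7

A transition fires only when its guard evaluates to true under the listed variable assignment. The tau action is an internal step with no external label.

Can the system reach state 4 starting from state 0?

Guard filter leaves 7 enabled edge(s).
depth 0: {0}
depth 1: {6}  now seen {0,6}
Reachable = {0,6}

Answer: UNREACHABLE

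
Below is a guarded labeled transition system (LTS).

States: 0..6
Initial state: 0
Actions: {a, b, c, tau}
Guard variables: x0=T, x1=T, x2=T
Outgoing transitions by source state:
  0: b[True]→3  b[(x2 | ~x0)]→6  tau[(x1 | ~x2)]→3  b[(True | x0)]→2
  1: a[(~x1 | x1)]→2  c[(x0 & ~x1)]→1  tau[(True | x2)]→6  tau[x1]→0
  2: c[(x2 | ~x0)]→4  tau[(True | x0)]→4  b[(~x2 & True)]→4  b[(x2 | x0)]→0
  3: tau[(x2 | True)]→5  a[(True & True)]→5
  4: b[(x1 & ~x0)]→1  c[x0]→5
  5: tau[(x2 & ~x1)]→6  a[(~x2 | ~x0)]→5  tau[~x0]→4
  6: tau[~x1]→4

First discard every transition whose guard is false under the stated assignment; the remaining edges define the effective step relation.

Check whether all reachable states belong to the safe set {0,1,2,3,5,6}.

Answer: INVARIANT VIOLATED at state 4

Analysis:
Allowed set {0,1,2,3,5,6}
R = {0,2,3,4,5,6}
  0: ok
  2: ok
  3: ok
  4: outside
  5: ok
  6: ok
witness against invariant: b·c → 4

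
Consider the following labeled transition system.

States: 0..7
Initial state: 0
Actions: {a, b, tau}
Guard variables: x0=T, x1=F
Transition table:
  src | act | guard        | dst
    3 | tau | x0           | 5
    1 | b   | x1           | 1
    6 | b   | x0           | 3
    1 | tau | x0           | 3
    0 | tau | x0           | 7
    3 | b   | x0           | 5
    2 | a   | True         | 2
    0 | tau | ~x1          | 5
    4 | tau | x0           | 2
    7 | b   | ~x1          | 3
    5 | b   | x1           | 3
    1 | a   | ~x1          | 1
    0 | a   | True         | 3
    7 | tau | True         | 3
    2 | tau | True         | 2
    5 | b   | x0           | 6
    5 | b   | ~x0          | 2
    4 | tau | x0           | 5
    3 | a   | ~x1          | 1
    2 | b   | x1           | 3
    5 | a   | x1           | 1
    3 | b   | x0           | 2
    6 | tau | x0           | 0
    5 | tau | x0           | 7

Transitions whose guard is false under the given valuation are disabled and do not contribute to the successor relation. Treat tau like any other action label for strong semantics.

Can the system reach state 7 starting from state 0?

Answer: REACHABLE

Working:
19 transition(s) survive guard evaluation.
depth 0: {0}
depth 1: {3,5,7}  total {0,3,5,7}
depth 2: {1,2,6}  total {0,1,2,3,5,6,7}
Reachable = {0,1,2,3,5,6,7}
witness 7: tau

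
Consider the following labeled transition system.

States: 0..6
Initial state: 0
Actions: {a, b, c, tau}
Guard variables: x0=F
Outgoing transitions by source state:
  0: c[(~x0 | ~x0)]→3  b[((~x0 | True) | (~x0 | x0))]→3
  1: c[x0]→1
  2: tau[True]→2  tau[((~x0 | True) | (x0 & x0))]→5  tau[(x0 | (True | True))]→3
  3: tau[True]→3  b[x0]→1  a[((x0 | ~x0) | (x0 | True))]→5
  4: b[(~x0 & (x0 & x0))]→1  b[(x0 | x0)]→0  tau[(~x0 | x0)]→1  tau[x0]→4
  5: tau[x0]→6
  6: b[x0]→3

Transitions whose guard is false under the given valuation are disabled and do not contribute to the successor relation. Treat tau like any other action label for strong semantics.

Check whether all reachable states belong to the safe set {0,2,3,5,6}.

Answer: INVARIANT HOLDS

Analysis:
Allowed set {0,2,3,5,6}
Reachable = {0,3,5}
  0: ok
  3: ok
  5: ok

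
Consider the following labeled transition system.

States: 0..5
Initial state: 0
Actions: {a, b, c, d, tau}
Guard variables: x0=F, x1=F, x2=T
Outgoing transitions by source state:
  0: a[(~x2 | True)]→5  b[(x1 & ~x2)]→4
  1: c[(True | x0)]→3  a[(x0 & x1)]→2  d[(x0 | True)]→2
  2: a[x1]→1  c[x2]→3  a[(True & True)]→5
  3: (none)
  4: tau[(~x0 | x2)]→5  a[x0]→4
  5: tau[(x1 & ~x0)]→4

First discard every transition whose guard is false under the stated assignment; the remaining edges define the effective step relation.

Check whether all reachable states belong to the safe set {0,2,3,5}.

Answer: INVARIANT HOLDS

Analysis:
Safe = {0,2,3,5}
R = {0,5}
  0: safe
  5: safe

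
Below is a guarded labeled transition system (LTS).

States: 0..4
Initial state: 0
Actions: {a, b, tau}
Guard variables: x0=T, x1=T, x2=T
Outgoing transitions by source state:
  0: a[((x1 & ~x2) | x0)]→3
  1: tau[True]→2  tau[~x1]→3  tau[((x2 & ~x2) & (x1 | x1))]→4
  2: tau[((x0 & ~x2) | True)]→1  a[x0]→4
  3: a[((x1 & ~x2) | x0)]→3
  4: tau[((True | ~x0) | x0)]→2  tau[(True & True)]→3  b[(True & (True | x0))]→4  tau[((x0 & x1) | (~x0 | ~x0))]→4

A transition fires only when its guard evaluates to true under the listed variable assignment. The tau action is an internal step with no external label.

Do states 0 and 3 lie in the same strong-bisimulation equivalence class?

Answer: BISIMILAR

Working:
Compute ~ classes (split until stable):
  π0 = {{0,1,2,3,4}}
  π1 = {{0,3},{1},{2},{4}}
Fixed point at round 2; 4 class(es).
[0]={0,3}  [3]={0,3}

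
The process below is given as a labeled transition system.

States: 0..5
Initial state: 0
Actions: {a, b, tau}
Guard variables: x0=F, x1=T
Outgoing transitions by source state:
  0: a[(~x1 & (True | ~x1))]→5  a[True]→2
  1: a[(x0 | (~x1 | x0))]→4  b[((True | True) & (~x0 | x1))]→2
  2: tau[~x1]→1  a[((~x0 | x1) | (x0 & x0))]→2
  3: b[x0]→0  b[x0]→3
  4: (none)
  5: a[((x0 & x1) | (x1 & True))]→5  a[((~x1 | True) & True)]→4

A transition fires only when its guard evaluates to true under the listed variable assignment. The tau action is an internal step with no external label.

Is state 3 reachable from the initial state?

After dropping false guards: 5 live edges.
Layer 0: {0}
Layer 1: {2}  cumulative {0,2}
Reachable = {0,2}

Answer: UNREACHABLE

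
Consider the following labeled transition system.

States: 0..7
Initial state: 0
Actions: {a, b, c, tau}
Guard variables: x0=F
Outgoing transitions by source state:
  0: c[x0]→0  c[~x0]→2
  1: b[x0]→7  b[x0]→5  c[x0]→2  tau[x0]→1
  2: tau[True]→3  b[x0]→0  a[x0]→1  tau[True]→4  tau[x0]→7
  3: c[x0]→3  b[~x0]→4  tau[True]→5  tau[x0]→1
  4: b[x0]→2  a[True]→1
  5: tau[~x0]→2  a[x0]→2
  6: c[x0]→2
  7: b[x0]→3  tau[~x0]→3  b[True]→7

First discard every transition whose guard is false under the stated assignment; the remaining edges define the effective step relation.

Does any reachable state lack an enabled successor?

Answer: DEADLOCK at state 1

Analysis:
R = {0,1,2,3,4,5}
  0: c→2  [deg 1]
  1: ∅  [deadlock]
  2: tau→3  tau→4  [deg 2]
  3: b→4  tau→5  [deg 2]
  4: a→1  [deg 1]
  5: tau→2  [deg 1]
Path to 1: c·tau·a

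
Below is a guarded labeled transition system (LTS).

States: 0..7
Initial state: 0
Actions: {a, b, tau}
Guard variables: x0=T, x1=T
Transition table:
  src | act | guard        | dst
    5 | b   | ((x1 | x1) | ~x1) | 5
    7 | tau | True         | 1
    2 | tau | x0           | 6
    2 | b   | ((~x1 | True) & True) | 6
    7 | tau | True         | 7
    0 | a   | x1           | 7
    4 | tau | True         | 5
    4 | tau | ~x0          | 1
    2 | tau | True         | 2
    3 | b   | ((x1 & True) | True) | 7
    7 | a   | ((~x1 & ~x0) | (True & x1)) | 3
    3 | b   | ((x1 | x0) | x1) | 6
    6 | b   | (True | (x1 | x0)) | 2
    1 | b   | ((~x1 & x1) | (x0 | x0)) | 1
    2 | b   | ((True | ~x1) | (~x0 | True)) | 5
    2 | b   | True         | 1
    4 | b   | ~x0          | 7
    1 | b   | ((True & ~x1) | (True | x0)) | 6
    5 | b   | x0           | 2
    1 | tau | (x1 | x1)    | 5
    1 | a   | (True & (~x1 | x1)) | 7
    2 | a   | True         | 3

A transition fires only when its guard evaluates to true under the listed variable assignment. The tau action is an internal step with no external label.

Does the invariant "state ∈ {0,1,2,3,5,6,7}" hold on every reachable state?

Answer: INVARIANT HOLDS

Working:
Safe = {0,1,2,3,5,6,7}
Reach set: {0,1,2,3,5,6,7}
  0: ✓
  1: ✓
  2: ✓
  3: ✓
  5: ✓
  6: ✓
  7: ✓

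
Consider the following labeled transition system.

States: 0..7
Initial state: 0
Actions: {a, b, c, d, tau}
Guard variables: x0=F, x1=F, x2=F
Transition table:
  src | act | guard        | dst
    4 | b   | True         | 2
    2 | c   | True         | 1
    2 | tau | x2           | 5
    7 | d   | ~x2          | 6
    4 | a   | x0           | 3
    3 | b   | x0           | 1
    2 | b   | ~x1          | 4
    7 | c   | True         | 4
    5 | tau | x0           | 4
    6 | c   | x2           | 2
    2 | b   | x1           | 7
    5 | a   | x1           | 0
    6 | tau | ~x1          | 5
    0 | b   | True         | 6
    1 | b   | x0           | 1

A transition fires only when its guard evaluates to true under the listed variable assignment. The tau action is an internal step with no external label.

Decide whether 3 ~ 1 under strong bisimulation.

Answer: BISIMILAR

Trace:
Bisimulation quotient by refinement:
  round 0: {{0,1,2,3,4,5,6,7}}
  round 1: {{0,4},{1,3,5},{2},{6},{7}}
  round 2: {{0},{1,3,5},{2},{4},{6},{7}}
stable after 3 split(s): 6 block(s)
class of 3: {1,3,5}; class of 1: {1,3,5}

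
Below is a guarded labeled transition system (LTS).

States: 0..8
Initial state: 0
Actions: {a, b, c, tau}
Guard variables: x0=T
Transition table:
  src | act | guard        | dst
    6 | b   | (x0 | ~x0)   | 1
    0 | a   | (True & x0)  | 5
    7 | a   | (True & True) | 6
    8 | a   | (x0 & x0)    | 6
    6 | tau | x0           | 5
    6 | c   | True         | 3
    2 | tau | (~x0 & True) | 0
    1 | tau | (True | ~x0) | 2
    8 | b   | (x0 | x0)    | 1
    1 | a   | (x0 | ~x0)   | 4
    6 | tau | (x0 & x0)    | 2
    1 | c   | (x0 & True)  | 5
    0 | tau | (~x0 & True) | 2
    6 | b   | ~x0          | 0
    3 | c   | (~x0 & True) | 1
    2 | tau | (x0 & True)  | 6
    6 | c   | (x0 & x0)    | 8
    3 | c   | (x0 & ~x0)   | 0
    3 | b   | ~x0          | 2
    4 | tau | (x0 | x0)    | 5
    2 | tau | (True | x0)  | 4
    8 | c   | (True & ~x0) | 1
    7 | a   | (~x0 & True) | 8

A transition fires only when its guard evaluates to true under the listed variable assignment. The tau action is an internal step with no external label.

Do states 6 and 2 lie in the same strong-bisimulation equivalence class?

Compute ~ classes (split until stable):
  P[0] = {{0,1,2,3,4,5,6,7,8}}
  P[1] = {{0,7},{1},{2,4},{3,5},{6},{8}}
  P[2] = {{0},{1},{2},{3,5},{4},{6},{7},{8}}
stable after 3 split(s): 8 block(s)
[6]={6}  [2]={2}

Answer: NOT BISIMILAR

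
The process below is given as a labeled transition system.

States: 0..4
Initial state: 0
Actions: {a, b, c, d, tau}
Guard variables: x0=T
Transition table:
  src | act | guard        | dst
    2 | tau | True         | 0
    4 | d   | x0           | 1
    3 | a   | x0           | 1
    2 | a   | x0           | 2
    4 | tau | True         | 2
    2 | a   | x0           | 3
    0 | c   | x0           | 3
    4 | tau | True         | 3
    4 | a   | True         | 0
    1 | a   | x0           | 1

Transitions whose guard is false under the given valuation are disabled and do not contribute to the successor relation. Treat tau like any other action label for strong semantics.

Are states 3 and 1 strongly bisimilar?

Answer: BISIMILAR

Trace:
Bisimulation quotient by refinement:
  P[0] = {{0,1,2,3,4}}
  P[1] = {{0},{1,3},{2},{4}}
4 equivalence class(es) (converged in 2)
class of 3: {1,3}; class of 1: {1,3}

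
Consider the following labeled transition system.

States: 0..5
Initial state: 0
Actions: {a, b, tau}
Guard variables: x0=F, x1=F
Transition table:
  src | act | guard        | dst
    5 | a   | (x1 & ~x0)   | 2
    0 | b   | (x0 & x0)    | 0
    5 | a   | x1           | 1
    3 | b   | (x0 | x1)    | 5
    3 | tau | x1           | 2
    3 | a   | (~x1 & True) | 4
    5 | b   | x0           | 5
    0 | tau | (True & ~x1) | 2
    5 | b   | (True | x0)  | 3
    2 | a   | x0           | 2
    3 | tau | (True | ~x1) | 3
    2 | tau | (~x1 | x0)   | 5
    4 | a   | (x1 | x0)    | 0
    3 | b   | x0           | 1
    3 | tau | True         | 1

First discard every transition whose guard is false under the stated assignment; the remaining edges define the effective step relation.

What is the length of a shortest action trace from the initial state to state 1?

Breadth-first toward 1:
  Layer 0: {0}
  Layer 1: {2}
  Layer 2: {5}
  Layer 3: {3}
  Layer 4: {1,4}
first hit 1 at d=4 via tau·tau·b·tau

Answer: 4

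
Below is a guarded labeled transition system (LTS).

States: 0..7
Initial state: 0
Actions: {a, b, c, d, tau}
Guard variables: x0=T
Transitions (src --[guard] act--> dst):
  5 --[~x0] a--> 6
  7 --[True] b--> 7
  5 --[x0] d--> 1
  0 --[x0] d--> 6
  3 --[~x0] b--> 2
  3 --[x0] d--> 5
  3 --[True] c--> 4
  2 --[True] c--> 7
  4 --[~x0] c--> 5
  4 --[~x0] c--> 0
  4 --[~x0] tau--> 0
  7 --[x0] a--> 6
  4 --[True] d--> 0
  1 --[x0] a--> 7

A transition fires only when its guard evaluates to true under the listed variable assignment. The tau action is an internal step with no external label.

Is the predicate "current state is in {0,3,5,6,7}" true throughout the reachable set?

Inv-set: {0,3,5,6,7}
Reach set: {0,6}
  0: safe
  6: safe

Answer: INVARIANT HOLDS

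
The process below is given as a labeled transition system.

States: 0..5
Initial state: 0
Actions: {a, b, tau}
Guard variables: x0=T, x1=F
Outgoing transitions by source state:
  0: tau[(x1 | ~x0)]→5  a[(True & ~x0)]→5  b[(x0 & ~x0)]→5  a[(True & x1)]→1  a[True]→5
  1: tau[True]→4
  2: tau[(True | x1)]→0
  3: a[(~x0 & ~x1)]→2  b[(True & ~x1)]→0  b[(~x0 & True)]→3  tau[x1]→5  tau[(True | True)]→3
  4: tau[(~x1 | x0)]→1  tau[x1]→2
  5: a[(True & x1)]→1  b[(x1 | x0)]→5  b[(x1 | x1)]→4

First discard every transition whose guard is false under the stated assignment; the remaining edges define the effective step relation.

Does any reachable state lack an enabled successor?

Answer: DEADLOCK-FREE

Trace:
Reachable = {0,5}
  0: a→5  [1 exit(s)]
  5: b→5  [1 exit(s)]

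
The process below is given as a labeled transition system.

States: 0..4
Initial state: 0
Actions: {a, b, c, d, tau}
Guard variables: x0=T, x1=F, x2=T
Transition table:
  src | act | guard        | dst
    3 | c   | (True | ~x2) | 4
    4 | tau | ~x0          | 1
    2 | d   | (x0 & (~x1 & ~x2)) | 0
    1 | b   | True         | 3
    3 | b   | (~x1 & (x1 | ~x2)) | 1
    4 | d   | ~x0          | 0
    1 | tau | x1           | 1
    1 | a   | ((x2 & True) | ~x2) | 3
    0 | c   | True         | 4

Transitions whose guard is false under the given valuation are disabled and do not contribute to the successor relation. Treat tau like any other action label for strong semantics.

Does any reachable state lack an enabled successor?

Answer: DEADLOCK at state 4

Trace:
Reach set: {0,4}
  0: c→4  [1 exit(s)]
  4: ∅  [deadlock]
witness 4: c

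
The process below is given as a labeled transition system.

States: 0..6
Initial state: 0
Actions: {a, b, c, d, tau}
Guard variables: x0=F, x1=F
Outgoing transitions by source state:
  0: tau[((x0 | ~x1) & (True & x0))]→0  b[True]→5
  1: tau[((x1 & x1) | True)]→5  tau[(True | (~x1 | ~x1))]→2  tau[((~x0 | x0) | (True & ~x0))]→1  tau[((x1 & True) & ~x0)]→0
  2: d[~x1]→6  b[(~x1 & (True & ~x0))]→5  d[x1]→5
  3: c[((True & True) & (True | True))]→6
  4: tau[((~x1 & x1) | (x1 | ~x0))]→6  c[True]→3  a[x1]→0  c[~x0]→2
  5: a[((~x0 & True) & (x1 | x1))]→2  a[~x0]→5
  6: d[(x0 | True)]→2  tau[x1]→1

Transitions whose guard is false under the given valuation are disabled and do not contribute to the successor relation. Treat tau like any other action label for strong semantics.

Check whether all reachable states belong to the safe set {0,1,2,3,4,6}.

Safe = {0,1,2,3,4,6}
Reachable = {0,5}
  0: safe
  5: ✗ unsafe
witness against invariant: b → 5

Answer: INVARIANT VIOLATED at state 5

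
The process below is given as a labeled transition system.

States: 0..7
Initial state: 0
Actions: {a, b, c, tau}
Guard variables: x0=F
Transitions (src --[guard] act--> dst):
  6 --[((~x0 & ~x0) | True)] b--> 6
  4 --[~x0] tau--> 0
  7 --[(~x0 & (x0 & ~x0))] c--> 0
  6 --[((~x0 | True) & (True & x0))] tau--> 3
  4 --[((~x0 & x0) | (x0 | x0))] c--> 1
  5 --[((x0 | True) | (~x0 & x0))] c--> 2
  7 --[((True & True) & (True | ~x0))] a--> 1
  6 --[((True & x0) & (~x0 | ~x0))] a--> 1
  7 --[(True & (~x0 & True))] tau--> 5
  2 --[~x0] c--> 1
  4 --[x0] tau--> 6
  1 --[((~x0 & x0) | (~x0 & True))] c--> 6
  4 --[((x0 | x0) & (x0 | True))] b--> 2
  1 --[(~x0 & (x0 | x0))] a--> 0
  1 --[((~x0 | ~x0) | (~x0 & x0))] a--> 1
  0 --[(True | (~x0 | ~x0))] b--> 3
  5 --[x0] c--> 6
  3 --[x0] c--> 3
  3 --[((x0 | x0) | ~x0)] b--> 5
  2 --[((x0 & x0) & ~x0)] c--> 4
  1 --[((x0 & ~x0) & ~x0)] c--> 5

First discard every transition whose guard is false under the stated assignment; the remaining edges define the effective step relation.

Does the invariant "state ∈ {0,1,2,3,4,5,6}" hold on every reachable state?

Answer: INVARIANT HOLDS

Trace:
Safe = {0,1,2,3,4,5,6}
Reachable = {0,1,2,3,5,6}
  0: ✓
  1: ✓
  2: ✓
  3: ✓
  5: ✓
  6: ✓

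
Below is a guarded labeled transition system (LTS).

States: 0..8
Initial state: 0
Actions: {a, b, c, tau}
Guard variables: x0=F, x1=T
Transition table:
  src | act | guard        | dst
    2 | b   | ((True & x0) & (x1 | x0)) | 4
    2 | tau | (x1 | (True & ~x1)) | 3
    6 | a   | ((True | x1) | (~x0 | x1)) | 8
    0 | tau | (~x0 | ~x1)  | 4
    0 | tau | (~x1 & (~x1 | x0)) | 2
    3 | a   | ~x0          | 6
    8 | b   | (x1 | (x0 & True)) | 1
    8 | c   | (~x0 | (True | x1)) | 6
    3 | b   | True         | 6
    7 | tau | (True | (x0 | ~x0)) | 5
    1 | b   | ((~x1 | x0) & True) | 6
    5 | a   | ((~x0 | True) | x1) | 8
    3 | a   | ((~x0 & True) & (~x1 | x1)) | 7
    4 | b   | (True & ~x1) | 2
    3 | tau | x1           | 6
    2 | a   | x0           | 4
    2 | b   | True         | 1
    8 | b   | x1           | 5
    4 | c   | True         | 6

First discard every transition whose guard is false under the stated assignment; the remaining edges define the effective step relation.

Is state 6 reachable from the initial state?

Guard filter leaves 14 enabled edge(s).
depth 0: {0}
depth 1: {4}  total {0,4}
depth 2: {6}  total {0,4,6}
depth 3: {8}  total {0,4,6,8}
depth 4: {1,5}  total {0,1,4,5,6,8}
R = {0,1,4,5,6,8}
witness 6: tau·c

Answer: REACHABLE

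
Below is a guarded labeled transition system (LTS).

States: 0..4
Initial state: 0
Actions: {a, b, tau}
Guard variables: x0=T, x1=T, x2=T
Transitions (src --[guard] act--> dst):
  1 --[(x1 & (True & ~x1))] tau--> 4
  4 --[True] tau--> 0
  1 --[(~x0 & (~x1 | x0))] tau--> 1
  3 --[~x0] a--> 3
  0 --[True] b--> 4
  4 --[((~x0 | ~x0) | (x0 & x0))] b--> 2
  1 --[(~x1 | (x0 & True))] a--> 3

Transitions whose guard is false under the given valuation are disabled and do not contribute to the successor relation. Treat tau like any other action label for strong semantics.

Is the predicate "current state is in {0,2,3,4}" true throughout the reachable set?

Answer: INVARIANT HOLDS

Trace:
Inv-set: {0,2,3,4}
R = {0,2,4}
  0: ok
  2: ok
  4: ok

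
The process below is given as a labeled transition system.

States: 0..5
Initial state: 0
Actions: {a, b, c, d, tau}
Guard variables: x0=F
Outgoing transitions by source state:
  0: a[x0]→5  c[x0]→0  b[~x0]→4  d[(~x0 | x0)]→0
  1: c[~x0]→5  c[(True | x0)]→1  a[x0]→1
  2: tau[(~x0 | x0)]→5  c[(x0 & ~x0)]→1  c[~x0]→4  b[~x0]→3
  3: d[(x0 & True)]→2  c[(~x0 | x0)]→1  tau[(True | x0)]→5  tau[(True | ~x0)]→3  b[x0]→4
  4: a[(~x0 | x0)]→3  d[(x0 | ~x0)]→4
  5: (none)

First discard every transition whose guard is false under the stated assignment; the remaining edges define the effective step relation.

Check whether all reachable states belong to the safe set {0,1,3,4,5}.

Answer: INVARIANT HOLDS

Analysis:
Inv-set: {0,1,3,4,5}
Reachable = {0,1,3,4,5}
  0: ✓
  1: ✓
  3: ✓
  4: ✓
  5: ✓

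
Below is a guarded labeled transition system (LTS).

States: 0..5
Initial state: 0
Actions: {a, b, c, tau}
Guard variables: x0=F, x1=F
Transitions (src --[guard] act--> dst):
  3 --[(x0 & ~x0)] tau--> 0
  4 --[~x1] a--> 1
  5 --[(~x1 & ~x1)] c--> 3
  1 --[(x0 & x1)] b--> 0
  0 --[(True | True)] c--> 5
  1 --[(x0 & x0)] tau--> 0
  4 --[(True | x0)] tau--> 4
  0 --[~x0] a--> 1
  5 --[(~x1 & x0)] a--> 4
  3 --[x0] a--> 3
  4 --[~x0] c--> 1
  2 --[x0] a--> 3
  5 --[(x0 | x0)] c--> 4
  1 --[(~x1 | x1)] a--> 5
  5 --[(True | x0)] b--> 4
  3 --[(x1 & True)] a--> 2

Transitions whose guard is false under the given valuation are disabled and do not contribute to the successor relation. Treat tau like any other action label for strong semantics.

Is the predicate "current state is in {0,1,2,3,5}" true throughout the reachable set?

Answer: INVARIANT VIOLATED at state 4

Trace:
Inv-set: {0,1,2,3,5}
Reachable = {0,1,3,4,5}
  0: ✓
  1: ✓
  3: ✓
  4: VIOLATES
  5: ✓
counterexample path to 4: c·b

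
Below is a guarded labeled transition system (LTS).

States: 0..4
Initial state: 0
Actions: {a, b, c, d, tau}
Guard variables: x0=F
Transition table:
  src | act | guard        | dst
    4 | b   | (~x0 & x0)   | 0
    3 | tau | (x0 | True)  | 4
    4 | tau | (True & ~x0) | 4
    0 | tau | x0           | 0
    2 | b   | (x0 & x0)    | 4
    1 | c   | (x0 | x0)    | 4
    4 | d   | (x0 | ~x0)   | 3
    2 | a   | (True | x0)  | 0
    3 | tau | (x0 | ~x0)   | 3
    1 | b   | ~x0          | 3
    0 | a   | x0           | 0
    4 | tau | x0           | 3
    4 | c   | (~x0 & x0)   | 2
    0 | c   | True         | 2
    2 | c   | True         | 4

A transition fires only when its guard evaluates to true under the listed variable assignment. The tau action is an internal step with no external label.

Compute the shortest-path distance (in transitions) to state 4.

BFS to 4:
  Layer 0: {0}
  Layer 1: {2}
  Layer 2: {4}
first hit 4 at d=2 via c·c

Answer: 2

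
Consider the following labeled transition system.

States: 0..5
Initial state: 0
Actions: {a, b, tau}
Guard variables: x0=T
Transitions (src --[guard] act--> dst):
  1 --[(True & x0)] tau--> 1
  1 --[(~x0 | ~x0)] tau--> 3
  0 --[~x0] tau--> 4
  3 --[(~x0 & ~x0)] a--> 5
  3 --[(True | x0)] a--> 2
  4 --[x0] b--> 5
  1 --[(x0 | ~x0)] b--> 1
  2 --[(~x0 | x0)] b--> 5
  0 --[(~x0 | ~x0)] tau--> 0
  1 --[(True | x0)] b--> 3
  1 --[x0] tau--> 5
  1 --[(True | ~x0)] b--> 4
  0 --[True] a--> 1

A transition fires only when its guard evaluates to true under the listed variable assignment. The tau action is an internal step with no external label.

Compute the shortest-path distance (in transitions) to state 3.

Layered search for 3:
  depth 0: {0}
  depth 1: {1}
  depth 2: {3,4,5}
3 enters at depth 2; path a·b

Answer: 2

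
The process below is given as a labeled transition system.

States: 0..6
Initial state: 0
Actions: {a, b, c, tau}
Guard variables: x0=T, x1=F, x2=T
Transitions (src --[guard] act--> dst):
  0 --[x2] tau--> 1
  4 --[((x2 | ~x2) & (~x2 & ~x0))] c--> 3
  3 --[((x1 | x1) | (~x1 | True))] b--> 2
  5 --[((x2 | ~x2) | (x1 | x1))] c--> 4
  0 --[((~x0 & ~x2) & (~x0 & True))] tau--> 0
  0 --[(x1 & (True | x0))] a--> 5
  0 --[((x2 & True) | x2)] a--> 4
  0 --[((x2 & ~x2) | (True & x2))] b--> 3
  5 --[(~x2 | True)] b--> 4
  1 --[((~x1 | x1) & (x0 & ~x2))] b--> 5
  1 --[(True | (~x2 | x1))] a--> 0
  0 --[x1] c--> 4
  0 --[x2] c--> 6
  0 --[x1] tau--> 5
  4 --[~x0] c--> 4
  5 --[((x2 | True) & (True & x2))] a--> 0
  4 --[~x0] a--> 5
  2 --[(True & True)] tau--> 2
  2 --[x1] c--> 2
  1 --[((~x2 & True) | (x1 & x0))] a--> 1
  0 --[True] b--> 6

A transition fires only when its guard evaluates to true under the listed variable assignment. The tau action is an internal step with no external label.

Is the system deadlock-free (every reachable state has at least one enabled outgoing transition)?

Answer: DEADLOCK at state 4

Analysis:
Reachable = {0,1,2,3,4,6}
  0: a→4  b→3  b→6  c→6  tau→1  [5 out]
  1: a→0  [1 out]
  2: tau→2  [1 out]
  3: b→2  [1 out]
  4: ∅  [STUCK]
  6: ∅  [STUCK]
trace reaching 4: a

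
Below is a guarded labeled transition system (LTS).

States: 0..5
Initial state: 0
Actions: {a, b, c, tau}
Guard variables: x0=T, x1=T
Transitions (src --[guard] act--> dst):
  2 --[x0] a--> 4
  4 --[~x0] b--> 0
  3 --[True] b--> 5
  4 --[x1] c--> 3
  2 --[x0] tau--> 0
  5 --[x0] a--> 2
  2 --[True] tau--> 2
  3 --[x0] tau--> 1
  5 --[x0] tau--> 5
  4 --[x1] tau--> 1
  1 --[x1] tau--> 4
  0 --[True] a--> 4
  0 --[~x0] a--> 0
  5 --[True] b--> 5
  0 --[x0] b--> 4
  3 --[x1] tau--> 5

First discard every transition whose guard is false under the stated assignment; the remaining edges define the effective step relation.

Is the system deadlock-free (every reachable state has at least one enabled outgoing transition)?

Answer: DEADLOCK-FREE

Analysis:
R = {0,1,2,3,4,5}
  0: a→4  b→4  [deg 2]
  1: tau→4  [deg 1]
  2: a→4  tau→0  tau→2  [deg 3]
  3: b→5  tau→1  tau→5  [deg 3]
  4: c→3  tau→1  [deg 2]
  5: a→2  b→5  tau→5  [deg 3]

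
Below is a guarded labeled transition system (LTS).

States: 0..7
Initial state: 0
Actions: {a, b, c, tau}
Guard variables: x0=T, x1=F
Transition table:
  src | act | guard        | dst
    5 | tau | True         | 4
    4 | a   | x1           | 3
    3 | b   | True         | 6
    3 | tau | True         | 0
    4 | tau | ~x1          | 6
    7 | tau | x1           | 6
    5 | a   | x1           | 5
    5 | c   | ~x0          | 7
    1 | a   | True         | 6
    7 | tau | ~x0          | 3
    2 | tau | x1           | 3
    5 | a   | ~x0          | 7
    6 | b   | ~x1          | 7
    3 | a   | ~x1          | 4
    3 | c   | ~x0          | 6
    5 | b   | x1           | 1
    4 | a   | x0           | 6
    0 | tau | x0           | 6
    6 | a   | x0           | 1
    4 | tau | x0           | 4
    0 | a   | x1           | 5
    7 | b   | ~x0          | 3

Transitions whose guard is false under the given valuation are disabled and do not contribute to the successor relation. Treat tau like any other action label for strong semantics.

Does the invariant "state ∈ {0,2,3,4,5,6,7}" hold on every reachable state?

Safe = {0,2,3,4,5,6,7}
Reach set: {0,1,6,7}
  0: safe
  1: outside
  6: safe
  7: safe
counterexample path to 1: tau·a

Answer: INVARIANT VIOLATED at state 1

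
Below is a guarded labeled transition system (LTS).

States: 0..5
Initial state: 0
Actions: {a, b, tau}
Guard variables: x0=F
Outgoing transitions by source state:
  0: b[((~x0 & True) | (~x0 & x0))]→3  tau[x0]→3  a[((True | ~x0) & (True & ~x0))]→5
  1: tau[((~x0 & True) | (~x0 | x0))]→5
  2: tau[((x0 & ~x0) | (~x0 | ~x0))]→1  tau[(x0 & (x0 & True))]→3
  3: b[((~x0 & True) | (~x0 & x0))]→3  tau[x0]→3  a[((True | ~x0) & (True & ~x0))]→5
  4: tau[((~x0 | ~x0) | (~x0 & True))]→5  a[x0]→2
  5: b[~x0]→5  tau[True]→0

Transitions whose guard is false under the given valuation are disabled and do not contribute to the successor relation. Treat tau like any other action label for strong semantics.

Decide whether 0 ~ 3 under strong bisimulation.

Answer: BISIMILAR

Trace:
Refine partition for ~:
  P[0] = {{0,1,2,3,4,5}}
  P[1] = {{0,3},{1,2,4},{5}}
  P[2] = {{0,3},{1,4},{2},{5}}
Fixed point at round 3; 4 class(es).
0∈{0,3}, 3∈{0,3}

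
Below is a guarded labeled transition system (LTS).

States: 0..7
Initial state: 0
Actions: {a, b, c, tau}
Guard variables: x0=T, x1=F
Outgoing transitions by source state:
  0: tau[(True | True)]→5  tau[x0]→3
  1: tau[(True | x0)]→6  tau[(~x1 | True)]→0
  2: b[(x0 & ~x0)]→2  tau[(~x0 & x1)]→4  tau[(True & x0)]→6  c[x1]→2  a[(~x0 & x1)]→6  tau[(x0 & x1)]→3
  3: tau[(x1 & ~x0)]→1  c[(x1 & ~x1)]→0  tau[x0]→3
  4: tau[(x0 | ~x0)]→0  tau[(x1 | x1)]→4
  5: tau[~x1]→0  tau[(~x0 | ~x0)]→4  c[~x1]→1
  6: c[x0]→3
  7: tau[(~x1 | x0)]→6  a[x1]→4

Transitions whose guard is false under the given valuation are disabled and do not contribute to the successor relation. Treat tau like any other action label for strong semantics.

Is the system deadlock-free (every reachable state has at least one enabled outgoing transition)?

Answer: DEADLOCK-FREE

Trace:
R = {0,1,3,5,6}
  0: tau→3  tau→5  [2 exit(s)]
  1: tau→0  tau→6  [2 exit(s)]
  3: tau→3  [1 exit(s)]
  5: c→1  tau→0  [2 exit(s)]
  6: c→3  [1 exit(s)]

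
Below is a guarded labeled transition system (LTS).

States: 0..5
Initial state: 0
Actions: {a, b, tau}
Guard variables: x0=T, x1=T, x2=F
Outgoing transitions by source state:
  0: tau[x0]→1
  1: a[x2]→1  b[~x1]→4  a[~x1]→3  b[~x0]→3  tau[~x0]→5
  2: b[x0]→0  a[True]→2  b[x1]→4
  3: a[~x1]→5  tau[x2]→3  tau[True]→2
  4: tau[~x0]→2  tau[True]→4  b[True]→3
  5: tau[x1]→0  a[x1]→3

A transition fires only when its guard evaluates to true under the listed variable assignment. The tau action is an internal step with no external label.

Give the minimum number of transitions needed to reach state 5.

BFS to 5:
  Layer 0: {0}
  Layer 1: {1}
5 never appears.

Answer: UNREACHABLE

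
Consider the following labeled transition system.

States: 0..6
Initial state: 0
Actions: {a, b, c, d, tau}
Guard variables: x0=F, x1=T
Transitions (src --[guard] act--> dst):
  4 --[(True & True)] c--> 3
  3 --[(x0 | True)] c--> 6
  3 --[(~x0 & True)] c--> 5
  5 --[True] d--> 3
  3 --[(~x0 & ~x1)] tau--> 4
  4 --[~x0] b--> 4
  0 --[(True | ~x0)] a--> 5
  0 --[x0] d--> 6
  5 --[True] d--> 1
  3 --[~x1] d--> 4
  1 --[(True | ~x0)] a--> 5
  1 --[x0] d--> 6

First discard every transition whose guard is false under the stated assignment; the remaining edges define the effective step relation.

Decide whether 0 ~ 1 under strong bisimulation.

Answer: BISIMILAR

Working:
Compute ~ classes (split until stable):
  π0 = {{0,1,2,3,4,5,6}}
  π1 = {{0,1},{2,6},{3},{4},{5}}
Fixed point at round 2; 5 class(es).
class of 0: {0,1}; class of 1: {0,1}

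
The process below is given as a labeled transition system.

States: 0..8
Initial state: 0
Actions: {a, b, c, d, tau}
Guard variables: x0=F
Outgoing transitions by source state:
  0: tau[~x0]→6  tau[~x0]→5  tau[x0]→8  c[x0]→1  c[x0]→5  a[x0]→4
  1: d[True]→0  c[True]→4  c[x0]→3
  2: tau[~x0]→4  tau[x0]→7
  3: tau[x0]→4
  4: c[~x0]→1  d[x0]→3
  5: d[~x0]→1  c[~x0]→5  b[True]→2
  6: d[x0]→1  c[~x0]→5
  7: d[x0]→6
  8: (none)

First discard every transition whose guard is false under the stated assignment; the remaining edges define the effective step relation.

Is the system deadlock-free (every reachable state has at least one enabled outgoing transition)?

R = {0,1,2,4,5,6}
  0: tau→5  tau→6  [2 exit(s)]
  1: c→4  d→0  [2 exit(s)]
  2: tau→4  [1 exit(s)]
  4: c→1  [1 exit(s)]
  5: b→2  c→5  d→1  [3 exit(s)]
  6: c→5  [1 exit(s)]

Answer: DEADLOCK-FREE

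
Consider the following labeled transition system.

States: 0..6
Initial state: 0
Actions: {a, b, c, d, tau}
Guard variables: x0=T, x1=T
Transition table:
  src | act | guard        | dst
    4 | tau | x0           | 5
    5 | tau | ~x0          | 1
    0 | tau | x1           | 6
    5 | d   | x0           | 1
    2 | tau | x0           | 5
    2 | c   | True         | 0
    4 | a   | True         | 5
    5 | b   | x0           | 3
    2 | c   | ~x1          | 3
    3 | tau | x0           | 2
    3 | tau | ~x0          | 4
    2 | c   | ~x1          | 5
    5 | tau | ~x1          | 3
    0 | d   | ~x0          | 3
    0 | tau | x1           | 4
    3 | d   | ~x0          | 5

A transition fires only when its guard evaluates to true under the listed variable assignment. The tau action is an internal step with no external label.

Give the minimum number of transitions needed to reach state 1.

Answer: 3

Analysis:
BFS to 1:
  Layer 0: {0}
  Layer 1: {4,6}
  Layer 2: {5}
  Layer 3: {1,3}
first hit 1 at d=3 via tau·a·d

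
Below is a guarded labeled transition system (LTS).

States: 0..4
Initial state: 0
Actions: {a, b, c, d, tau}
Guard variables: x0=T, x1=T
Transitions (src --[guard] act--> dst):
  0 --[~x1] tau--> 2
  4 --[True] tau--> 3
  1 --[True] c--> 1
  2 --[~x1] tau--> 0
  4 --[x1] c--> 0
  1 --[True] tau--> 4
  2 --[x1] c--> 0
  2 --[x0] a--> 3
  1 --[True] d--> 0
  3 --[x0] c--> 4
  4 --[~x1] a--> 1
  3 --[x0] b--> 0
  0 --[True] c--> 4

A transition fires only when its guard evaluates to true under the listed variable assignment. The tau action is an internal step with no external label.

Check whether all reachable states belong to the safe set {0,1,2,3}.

Answer: INVARIANT VIOLATED at state 4

Analysis:
Allowed set {0,1,2,3}
Reach set: {0,3,4}
  0: ✓
  3: ✓
  4: VIOLATES
reach 4 via c — violates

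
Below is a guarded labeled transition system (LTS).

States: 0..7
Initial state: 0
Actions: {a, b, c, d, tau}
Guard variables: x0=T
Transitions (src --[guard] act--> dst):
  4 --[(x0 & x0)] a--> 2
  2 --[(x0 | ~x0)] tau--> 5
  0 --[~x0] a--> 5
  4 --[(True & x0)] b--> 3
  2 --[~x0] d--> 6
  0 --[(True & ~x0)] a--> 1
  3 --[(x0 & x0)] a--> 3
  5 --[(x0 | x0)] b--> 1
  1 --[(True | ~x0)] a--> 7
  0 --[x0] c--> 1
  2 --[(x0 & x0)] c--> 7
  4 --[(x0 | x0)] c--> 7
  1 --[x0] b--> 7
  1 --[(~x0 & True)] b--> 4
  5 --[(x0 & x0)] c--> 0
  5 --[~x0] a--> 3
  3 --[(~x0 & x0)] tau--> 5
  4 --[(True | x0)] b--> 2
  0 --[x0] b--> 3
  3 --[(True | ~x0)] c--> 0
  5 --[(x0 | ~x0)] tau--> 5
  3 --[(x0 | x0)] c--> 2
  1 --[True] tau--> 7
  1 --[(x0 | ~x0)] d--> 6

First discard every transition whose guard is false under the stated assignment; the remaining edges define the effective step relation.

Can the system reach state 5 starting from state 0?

Answer: REACHABLE

Analysis:
Guard filter leaves 18 enabled edge(s).
depth 0: {0}
depth 1: {1,3}  total {0,1,3}
depth 2: {2,6,7}  total {0,1,2,3,6,7}
depth 3: {5}  total {0,1,2,3,5,6,7}
R = {0,1,2,3,5,6,7}
Path to 5: b·c·tau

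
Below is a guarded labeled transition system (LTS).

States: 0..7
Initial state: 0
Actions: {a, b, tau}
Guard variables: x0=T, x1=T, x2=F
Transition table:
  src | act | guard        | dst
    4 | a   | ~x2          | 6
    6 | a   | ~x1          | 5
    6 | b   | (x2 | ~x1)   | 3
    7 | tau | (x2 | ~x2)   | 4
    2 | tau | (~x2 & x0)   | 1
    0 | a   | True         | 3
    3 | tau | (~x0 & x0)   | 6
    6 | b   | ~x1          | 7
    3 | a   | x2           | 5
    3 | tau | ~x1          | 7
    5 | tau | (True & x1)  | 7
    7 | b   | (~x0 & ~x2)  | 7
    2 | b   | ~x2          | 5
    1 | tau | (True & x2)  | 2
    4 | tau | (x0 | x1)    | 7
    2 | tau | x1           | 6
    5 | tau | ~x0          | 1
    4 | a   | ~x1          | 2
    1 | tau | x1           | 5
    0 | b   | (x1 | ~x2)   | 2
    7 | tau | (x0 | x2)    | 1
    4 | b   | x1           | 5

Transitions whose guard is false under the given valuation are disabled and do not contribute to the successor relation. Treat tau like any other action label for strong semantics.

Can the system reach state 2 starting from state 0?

Answer: REACHABLE

Working:
After dropping false guards: 12 live edges.
depth 0: {0}
depth 1: {2,3}  cumulative {0,2,3}
depth 2: {1,5,6}  cumulative {0,1,2,3,5,6}
depth 3: {7}  cumulative {0,1,2,3,5,6,7}
depth 4: {4}  cumulative {0,1,2,3,4,5,6,7}
Reach set: {0,1,2,3,4,5,6,7}
trace reaching 2: b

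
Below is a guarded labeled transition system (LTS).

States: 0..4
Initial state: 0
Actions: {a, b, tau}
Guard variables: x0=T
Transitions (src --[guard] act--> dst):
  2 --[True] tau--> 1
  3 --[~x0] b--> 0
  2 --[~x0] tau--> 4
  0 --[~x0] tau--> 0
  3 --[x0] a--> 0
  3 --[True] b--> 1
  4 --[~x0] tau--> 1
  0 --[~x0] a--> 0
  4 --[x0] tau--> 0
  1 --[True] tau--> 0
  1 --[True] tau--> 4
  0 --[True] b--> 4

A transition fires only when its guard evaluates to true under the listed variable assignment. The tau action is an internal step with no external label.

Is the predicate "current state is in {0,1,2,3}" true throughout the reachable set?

Answer: INVARIANT VIOLATED at state 4

Analysis:
Allowed set {0,1,2,3}
R = {0,4}
  0: ok
  4: outside
witness against invariant: b → 4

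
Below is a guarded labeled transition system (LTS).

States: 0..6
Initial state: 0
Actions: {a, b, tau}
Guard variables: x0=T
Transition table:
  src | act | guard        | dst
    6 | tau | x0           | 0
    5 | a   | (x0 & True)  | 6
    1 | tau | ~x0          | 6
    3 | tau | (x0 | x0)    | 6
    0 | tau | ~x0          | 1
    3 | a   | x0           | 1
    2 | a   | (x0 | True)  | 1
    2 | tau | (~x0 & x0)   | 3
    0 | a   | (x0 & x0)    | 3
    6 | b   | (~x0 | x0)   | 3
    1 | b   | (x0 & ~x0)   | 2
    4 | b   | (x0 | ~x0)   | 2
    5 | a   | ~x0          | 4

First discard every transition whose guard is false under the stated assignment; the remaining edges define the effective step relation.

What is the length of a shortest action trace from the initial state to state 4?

Answer: UNREACHABLE

Analysis:
Layered search for 4:
  depth 0: {0}
  depth 1: {3}
  depth 2: {1,6}
4 never appears.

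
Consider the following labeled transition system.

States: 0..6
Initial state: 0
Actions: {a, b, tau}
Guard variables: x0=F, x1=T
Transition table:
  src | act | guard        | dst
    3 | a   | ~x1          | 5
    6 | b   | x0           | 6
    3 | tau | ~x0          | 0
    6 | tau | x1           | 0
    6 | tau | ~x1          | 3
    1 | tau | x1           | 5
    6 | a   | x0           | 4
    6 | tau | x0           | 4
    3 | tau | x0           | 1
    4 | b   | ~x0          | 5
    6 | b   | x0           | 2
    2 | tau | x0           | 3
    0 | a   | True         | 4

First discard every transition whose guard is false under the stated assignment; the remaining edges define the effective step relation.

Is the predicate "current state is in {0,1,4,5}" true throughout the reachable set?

Answer: INVARIANT HOLDS

Trace:
Safe = {0,1,4,5}
Reachable = {0,4,5}
  0: ✓
  4: ✓
  5: ✓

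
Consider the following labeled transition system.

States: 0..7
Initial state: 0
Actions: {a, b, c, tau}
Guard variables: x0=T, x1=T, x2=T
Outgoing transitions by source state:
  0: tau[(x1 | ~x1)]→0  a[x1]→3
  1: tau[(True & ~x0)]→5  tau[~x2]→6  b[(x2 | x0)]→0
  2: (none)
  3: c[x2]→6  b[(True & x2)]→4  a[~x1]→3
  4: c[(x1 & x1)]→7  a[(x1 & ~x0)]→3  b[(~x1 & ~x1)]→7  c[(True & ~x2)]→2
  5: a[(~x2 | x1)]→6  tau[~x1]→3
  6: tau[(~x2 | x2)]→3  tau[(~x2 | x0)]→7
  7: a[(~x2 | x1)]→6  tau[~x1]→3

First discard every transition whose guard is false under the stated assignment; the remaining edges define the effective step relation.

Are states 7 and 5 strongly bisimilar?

Answer: BISIMILAR

Trace:
Compute ~ classes (split until stable):
  P[0] = {{0,1,2,3,4,5,6,7}}
  P[1] = {{0},{1},{2},{3},{4},{5,7},{6}}
7 equivalence class(es) (converged in 2)
[7]={5,7}  [5]={5,7}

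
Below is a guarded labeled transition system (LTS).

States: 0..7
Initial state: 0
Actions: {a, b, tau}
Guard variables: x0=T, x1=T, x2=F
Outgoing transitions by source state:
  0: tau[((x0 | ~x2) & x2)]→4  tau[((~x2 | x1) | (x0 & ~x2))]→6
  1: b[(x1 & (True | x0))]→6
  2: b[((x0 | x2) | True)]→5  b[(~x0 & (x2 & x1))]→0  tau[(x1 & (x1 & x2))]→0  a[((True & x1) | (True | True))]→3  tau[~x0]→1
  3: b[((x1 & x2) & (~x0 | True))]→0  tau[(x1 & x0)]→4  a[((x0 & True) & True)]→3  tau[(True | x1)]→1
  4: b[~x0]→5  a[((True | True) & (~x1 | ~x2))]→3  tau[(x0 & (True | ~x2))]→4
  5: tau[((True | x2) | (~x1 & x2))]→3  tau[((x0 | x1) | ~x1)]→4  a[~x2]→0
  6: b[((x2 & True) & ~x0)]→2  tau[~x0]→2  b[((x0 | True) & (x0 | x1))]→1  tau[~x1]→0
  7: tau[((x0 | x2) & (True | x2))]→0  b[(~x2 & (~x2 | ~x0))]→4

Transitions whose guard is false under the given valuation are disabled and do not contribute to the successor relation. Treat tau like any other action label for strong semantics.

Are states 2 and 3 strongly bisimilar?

Answer: NOT BISIMILAR

Trace:
Refine partition for ~:
  P[0] = {{0,1,2,3,4,5,6,7}}
  P[1] = {{0},{1,6},{2},{3,4,5},{7}}
  P[2] = {{0},{1,6},{2},{3},{4},{5},{7}}
Fixed point at round 3; 7 class(es).
2∈{2}, 3∈{3}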